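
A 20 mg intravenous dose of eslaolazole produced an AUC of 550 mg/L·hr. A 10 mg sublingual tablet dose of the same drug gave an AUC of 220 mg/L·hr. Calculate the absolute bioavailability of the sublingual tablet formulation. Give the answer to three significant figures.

F = (AUC_ev / D_ev) / (AUC_iv / D_iv)
  = (220/10) / (550/20)
  = 22 / 27.5 = 0.8000

F = 0.800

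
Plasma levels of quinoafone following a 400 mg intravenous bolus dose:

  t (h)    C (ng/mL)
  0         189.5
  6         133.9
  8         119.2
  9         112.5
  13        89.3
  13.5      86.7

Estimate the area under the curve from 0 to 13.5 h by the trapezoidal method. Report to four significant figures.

Trapezoidal AUC_0→13.5:
  [0→6]: (189.5+133.9)/2 × 6 = 970.2
  [6→8]: (133.9+119.2)/2 × 2 = 253.1
  [8→9]: (119.2+112.5)/2 × 1 = 115.85
  [9→13]: (112.5+89.3)/2 × 4 = 403.6
  [13→13.5]: (89.3+86.7)/2 × 0.5 = 44.0
  Sum = 1786.75 ng/mL·h

AUC = 1787 ng/mL·h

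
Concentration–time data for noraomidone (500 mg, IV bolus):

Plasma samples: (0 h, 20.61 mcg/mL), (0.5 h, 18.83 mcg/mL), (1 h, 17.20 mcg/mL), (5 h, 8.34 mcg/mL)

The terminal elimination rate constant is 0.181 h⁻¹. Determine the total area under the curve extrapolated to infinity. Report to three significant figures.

AUC = 116 mcg/mL·h

Trapezoidal AUC_0→5:
  [0→0.5]: (20.61+18.83)/2 × 0.5 = 9.86
  [0.5→1]: (18.83+17.20)/2 × 0.5 = 9.0075
  [1→5]: (17.20+8.34)/2 × 4 = 51.08
  Sum = 69.9475 mcg/mL·h
Extrapolated tail: C_last / k_e = 8.34 / 0.181 = 46.077
AUC_0→∞ = 69.9475 + 46.077 = 116.0245 mcg/mL·h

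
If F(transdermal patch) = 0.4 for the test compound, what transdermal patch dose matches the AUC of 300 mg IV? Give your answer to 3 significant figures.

For equal systemic exposure: F × D_ev = D_iv
D_ev = D_iv / F = 300 / 0.4 = 750 mg

D_transdermal = 750 mg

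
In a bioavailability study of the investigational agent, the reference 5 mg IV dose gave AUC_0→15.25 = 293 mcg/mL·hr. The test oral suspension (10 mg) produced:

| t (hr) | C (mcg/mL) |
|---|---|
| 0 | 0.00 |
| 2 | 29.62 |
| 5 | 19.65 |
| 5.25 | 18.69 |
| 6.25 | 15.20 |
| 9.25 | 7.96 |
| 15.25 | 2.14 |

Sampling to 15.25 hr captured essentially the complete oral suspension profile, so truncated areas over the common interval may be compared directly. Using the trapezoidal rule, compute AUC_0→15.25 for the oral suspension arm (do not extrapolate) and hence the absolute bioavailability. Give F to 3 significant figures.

F = 0.325

Trapezoidal AUC_0→15.25 (oral suspension):
  [0→2]: (0.00+29.62)/2 × 2 = 29.62
  [2→5]: (29.62+19.65)/2 × 3 = 73.905
  [5→5.25]: (19.65+18.69)/2 × 0.25 = 4.7925
  [5.25→6.25]: (18.69+15.20)/2 × 1 = 16.945
  [6.25→9.25]: (15.20+7.96)/2 × 3 = 34.74
  [9.25→15.25]: (7.96+2.14)/2 × 6 = 30.3
  Sum = 190.3025 mcg/mL·hr
F = (AUC_ev/D_ev)/(AUC_iv/D_iv) = (190.3025/10)/(293/5) = 19.03025/58.6 = 0.3247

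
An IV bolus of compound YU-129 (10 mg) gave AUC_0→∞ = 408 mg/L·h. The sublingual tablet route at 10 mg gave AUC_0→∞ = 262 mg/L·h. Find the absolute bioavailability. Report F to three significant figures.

F = 0.642

F = (AUC_ev / D_ev) / (AUC_iv / D_iv)
  = (262/10) / (408/10)
  = 26.2 / 40.8 = 0.6422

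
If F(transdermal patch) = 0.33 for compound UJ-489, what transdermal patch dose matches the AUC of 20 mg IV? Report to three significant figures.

For equal systemic exposure: F × D_ev = D_iv
D_ev = D_iv / F = 20 / 0.33 = 60.6061 mg

D_transdermal = 60.6 mg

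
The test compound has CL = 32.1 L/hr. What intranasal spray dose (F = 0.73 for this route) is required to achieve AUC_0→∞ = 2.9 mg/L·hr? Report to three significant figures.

Dose = 128 mg

Dose = CL × AUC_0→∞ / F
     = 32.1 × 2.9 / 0.73 = 127.521 mg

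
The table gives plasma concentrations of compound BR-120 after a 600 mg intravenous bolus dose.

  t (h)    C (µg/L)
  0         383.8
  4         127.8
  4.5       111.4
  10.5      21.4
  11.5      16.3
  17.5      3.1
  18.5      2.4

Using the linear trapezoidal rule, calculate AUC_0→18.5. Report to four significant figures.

AUC = 1561 µg/L·h

Trapezoidal AUC_0→18.5:
  [0→4]: (383.8+127.8)/2 × 4 = 1023.2
  [4→4.5]: (127.8+111.4)/2 × 0.5 = 59.8
  [4.5→10.5]: (111.4+21.4)/2 × 6 = 398.4
  [10.5→11.5]: (21.4+16.3)/2 × 1 = 18.85
  [11.5→17.5]: (16.3+3.1)/2 × 6 = 58.2
  [17.5→18.5]: (3.1+2.4)/2 × 1 = 2.75
  Sum = 1561.2 µg/L·h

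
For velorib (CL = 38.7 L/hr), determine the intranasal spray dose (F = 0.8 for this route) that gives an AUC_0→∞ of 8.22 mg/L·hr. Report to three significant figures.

Dose = CL × AUC_0→∞ / F
     = 38.7 × 8.22 / 0.8 = 397.6425 mg

Dose = 398 mg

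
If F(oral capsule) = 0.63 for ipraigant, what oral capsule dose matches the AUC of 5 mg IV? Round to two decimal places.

D_oral = 7.94 mg

For equal systemic exposure: F × D_ev = D_iv
D_ev = D_iv / F = 5 / 0.63 = 7.93651 mg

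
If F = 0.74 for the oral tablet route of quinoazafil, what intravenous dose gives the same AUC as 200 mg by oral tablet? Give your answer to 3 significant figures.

Systemic exposure from an extravascular dose = F × D_ev, so the equivalent IV dose is F × D_ev.
D_iv = F × D_ev = 0.74 × 200 = 148 mg

D_iv = 148 mg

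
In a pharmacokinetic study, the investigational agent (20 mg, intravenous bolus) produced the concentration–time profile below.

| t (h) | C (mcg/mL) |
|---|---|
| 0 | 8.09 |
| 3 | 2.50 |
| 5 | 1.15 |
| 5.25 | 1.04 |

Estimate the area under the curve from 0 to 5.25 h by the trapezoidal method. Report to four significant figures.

Trapezoidal AUC_0→5.25:
  [0→3]: (8.09+2.50)/2 × 3 = 15.885
  [3→5]: (2.50+1.15)/2 × 2 = 3.65
  [5→5.25]: (1.15+1.04)/2 × 0.25 = 0.27375
  Sum = 19.80875 mcg/mL·h

AUC = 19.81 mcg/mL·h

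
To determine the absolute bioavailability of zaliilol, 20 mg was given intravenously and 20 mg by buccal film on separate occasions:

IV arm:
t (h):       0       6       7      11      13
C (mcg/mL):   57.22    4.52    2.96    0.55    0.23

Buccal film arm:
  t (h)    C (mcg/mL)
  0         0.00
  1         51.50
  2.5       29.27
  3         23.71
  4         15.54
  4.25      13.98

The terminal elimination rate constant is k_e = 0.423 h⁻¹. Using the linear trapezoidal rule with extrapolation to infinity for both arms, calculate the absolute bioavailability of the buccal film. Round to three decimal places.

Trapezoidal AUC_0→13 (IV):
  [0→6]: (57.22+4.52)/2 × 6 = 185.22
  [6→7]: (4.52+2.96)/2 × 1 = 3.74
  [7→11]: (2.96+0.55)/2 × 4 = 7.02
  [11→13]: (0.55+0.23)/2 × 2 = 0.78
  Sum = 196.76 mcg/mL·h
IV tail: 0.23/0.423 = 0.544; AUC_iv,0→∞ = 196.76 + 0.544 = 197.304 mcg/mL·h
Trapezoidal AUC_0→4.25 (buccal film):
  [0→1]: (0.00+51.50)/2 × 1 = 25.75
  [1→2.5]: (51.50+29.27)/2 × 1.5 = 60.5775
  [2.5→3]: (29.27+23.71)/2 × 0.5 = 13.245
  [3→4]: (23.71+15.54)/2 × 1 = 19.625
  [4→4.25]: (15.54+13.98)/2 × 0.25 = 3.69
  Sum = 122.8875 mcg/mL·h
buccal film tail: 13.98/0.423 = 33.050; AUC_ev,0→∞ = 122.8875 + 33.050 = 155.9375 mcg/mL·h
F = (AUC_ev/D_ev)/(AUC_iv/D_iv) = (155.9375/20)/(197.304/20) = 7.796875/9.8652 = 0.7903

F = 0.790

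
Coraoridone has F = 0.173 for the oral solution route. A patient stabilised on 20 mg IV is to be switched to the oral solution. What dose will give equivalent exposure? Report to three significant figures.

D_oral = 116 mg

For equal systemic exposure: F × D_ev = D_iv
D_ev = D_iv / F = 20 / 0.173 = 115.607 mg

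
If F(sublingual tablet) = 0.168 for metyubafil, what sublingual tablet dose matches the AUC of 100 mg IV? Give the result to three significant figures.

For equal systemic exposure: F × D_ev = D_iv
D_ev = D_iv / F = 100 / 0.168 = 595.238 mg

D_sublingual = 595 mg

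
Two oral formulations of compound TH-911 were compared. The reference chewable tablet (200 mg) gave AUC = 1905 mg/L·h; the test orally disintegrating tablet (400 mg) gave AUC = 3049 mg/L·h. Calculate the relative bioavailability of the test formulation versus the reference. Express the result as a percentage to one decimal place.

F_rel = (AUC_test/D_test) / (AUC_ref/D_ref)
      = (3049/400) / (1905/200)
      = 7.6225 / 9.525 = 0.8003 = 80.03%

F_rel = 80.0%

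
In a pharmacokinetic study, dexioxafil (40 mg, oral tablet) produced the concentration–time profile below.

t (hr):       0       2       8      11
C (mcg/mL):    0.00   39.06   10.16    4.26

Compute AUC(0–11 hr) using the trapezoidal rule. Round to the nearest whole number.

AUC = 208 mcg/mL·hr

Trapezoidal AUC_0→11:
  [0→2]: (0.00+39.06)/2 × 2 = 39.06
  [2→8]: (39.06+10.16)/2 × 6 = 147.66
  [8→11]: (10.16+4.26)/2 × 3 = 21.63
  Sum = 208.35 mcg/mL·hr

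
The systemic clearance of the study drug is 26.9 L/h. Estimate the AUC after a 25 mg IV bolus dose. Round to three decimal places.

AUC = 0.929 mg/L·h

AUC_0→∞ = Dose_iv / CL
        = 25 / 26.9 = 0.929368 mg/L·h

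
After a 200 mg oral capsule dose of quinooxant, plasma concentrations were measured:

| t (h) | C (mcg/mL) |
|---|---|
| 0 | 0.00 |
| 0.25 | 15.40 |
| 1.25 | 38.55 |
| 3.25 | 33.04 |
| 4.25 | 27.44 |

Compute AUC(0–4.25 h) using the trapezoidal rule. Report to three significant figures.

AUC = 131 mcg/mL·h

Trapezoidal AUC_0→4.25:
  [0→0.25]: (0.00+15.40)/2 × 0.25 = 1.925
  [0.25→1.25]: (15.40+38.55)/2 × 1 = 26.975
  [1.25→3.25]: (38.55+33.04)/2 × 2 = 71.59
  [3.25→4.25]: (33.04+27.44)/2 × 1 = 30.24
  Sum = 130.73 mcg/mL·h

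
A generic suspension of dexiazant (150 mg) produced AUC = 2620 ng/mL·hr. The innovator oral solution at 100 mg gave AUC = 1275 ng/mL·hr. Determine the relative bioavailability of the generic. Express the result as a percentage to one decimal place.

F_rel = 137.0%

F_rel = (AUC_test/D_test) / (AUC_ref/D_ref)
      = (2620/150) / (1275/100)
      = 17.4667 / 12.75 = 1.3699 = 136.99%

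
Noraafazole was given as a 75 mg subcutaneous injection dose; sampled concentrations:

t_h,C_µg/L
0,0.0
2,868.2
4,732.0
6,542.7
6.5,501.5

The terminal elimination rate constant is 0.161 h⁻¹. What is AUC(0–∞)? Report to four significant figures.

AUC = 7119 µg/L·h

Trapezoidal AUC_0→6.5:
  [0→2]: (0.0+868.2)/2 × 2 = 868.2
  [2→4]: (868.2+732.0)/2 × 2 = 1600.2
  [4→6]: (732.0+542.7)/2 × 2 = 1274.7
  [6→6.5]: (542.7+501.5)/2 × 0.5 = 261.05
  Sum = 4004.15 µg/L·h
Extrapolated tail: C_last / k_e = 501.5 / 0.161 = 3114.907
AUC_0→∞ = 4004.15 + 3114.907 = 7119.057 µg/L·h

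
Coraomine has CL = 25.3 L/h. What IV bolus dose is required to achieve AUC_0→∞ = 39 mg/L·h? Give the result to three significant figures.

Dose = 987 mg

Dose_iv = CL × AUC_0→∞
     = 25.3 × 39 = 986.7 mg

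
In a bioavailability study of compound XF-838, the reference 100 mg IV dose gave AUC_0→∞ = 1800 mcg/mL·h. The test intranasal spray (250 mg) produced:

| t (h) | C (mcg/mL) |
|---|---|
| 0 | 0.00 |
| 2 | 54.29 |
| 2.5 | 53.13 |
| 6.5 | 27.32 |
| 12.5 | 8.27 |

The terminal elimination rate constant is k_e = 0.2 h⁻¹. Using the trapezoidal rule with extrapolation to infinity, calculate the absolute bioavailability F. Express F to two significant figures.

Trapezoidal AUC_0→12.5 (intranasal spray):
  [0→2]: (0.00+54.29)/2 × 2 = 54.29
  [2→2.5]: (54.29+53.13)/2 × 0.5 = 26.855
  [2.5→6.5]: (53.13+27.32)/2 × 4 = 160.9
  [6.5→12.5]: (27.32+8.27)/2 × 6 = 106.77
  Sum = 348.815 mcg/mL·h
Tail: C_last/k_e = 8.27/0.2 = 41.350
AUC_0→∞ (intranasal spray) = 348.815 + 41.350 = 390.165 mcg/mL·h
F = (AUC_ev/D_ev)/(AUC_iv/D_iv) = (390.165/250)/(1800/100) = 1.56066/18 = 0.0867

F = 0.087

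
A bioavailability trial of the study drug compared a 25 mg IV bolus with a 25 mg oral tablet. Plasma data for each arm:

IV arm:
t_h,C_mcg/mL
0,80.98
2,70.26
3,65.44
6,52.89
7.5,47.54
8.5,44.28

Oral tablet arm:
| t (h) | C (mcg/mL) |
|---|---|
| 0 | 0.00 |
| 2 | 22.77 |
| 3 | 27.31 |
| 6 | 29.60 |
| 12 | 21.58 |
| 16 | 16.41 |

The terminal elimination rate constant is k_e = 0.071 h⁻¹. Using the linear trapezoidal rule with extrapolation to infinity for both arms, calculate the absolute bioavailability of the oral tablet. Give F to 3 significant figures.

Trapezoidal AUC_0→8.5 (IV):
  [0→2]: (80.98+70.26)/2 × 2 = 151.24
  [2→3]: (70.26+65.44)/2 × 1 = 67.85
  [3→6]: (65.44+52.89)/2 × 3 = 177.495
  [6→7.5]: (52.89+47.54)/2 × 1.5 = 75.3225
  [7.5→8.5]: (47.54+44.28)/2 × 1 = 45.91
  Sum = 517.8175 mcg/mL·h
IV tail: 44.28/0.071 = 623.662; AUC_iv,0→∞ = 517.8175 + 623.662 = 1141.4795 mcg/mL·h
Trapezoidal AUC_0→16 (oral tablet):
  [0→2]: (0.00+22.77)/2 × 2 = 22.77
  [2→3]: (22.77+27.31)/2 × 1 = 25.04
  [3→6]: (27.31+29.60)/2 × 3 = 85.365
  [6→12]: (29.60+21.58)/2 × 6 = 153.54
  [12→16]: (21.58+16.41)/2 × 4 = 75.98
  Sum = 362.695 mcg/mL·h
oral tablet tail: 16.41/0.071 = 231.127; AUC_ev,0→∞ = 362.695 + 231.127 = 593.822 mcg/mL·h
F = (AUC_ev/D_ev)/(AUC_iv/D_iv) = (593.822/25)/(1141.4795/25) = 23.75288/45.65918 = 0.5202

F = 0.520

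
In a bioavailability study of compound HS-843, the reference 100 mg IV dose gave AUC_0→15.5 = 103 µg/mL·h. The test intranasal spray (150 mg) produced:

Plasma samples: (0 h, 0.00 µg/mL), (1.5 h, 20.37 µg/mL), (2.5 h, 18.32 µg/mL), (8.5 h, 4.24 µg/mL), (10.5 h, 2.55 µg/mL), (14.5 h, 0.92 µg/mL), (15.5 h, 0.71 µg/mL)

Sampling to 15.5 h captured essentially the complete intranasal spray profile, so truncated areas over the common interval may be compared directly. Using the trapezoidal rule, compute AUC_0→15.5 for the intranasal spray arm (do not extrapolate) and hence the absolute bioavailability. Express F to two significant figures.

F = 0.76

Trapezoidal AUC_0→15.5 (intranasal spray):
  [0→1.5]: (0.00+20.37)/2 × 1.5 = 15.2775
  [1.5→2.5]: (20.37+18.32)/2 × 1 = 19.345
  [2.5→8.5]: (18.32+4.24)/2 × 6 = 67.68
  [8.5→10.5]: (4.24+2.55)/2 × 2 = 6.79
  [10.5→14.5]: (2.55+0.92)/2 × 4 = 6.94
  [14.5→15.5]: (0.92+0.71)/2 × 1 = 0.815
  Sum = 116.8475 µg/mL·h
F = (AUC_ev/D_ev)/(AUC_iv/D_iv) = (116.8475/150)/(103/100) = 0.778983/1.03 = 0.7563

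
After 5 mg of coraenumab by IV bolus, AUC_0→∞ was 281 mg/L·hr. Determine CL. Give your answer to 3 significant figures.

CL = 0.0178 L/hr

CL = Dose_iv / AUC_0→∞
   = 5 / 281 = 0.0177936 L/hr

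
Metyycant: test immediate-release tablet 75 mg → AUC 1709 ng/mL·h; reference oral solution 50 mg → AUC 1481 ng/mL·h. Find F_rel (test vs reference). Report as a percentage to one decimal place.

F_rel = (AUC_test/D_test) / (AUC_ref/D_ref)
      = (1709/75) / (1481/50)
      = 22.7867 / 29.62 = 0.7693 = 76.93%

F_rel = 76.9%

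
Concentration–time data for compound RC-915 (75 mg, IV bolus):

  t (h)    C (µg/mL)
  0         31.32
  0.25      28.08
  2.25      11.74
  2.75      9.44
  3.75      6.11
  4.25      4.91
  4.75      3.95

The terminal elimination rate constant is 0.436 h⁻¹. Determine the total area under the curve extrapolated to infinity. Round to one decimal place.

AUC = 74.3 µg/mL·h

Trapezoidal AUC_0→4.75:
  [0→0.25]: (31.32+28.08)/2 × 0.25 = 7.425
  [0.25→2.25]: (28.08+11.74)/2 × 2 = 39.82
  [2.25→2.75]: (11.74+9.44)/2 × 0.5 = 5.295
  [2.75→3.75]: (9.44+6.11)/2 × 1 = 7.775
  [3.75→4.25]: (6.11+4.91)/2 × 0.5 = 2.755
  [4.25→4.75]: (4.91+3.95)/2 × 0.5 = 2.215
  Sum = 65.285 µg/mL·h
Extrapolated tail: C_last / k_e = 3.95 / 0.436 = 9.060
AUC_0→∞ = 65.285 + 9.060 = 74.345 µg/mL·h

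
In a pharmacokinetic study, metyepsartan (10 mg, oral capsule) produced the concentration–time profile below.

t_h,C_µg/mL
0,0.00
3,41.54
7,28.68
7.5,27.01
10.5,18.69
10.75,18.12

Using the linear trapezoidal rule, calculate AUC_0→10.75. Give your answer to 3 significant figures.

AUC = 290 µg/mL·h

Trapezoidal AUC_0→10.75:
  [0→3]: (0.00+41.54)/2 × 3 = 62.31
  [3→7]: (41.54+28.68)/2 × 4 = 140.44
  [7→7.5]: (28.68+27.01)/2 × 0.5 = 13.9225
  [7.5→10.5]: (27.01+18.69)/2 × 3 = 68.55
  [10.5→10.75]: (18.69+18.12)/2 × 0.25 = 4.60125
  Sum = 289.82375 µg/mL·h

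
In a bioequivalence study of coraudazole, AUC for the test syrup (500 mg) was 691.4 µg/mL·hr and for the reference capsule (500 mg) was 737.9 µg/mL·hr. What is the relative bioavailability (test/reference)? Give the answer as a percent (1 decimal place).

F_rel = (AUC_test/D_test) / (AUC_ref/D_ref)
      = (691.4/500) / (737.9/500)
      = 1.3828 / 1.4758 = 0.9370 = 93.70%

F_rel = 93.7%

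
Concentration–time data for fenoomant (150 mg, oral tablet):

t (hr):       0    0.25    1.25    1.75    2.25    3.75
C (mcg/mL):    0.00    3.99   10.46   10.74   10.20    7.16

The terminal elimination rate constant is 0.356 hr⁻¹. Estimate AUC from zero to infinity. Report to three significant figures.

Trapezoidal AUC_0→3.75:
  [0→0.25]: (0.00+3.99)/2 × 0.25 = 0.49875
  [0.25→1.25]: (3.99+10.46)/2 × 1 = 7.225
  [1.25→1.75]: (10.46+10.74)/2 × 0.5 = 5.3
  [1.75→2.25]: (10.74+10.20)/2 × 0.5 = 5.235
  [2.25→3.75]: (10.20+7.16)/2 × 1.5 = 13.02
  Sum = 31.27875 mcg/mL·hr
Extrapolated tail: C_last / k_e = 7.16 / 0.356 = 20.112
AUC_0→∞ = 31.27875 + 20.112 = 51.39075 mcg/mL·hr

AUC = 51.4 mcg/mL·hr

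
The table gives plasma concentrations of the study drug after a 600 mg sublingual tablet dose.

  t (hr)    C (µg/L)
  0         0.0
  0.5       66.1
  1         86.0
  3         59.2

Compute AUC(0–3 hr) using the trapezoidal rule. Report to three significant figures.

AUC = 200 µg/L·hr

Trapezoidal AUC_0→3:
  [0→0.5]: (0.0+66.1)/2 × 0.5 = 16.525
  [0.5→1]: (66.1+86.0)/2 × 0.5 = 38.025
  [1→3]: (86.0+59.2)/2 × 2 = 145.2
  Sum = 199.75 µg/L·hr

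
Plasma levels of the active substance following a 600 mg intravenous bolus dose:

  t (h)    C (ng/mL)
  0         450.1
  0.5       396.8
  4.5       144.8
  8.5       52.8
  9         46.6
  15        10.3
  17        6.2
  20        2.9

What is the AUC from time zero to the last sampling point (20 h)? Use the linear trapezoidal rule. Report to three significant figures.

Trapezoidal AUC_0→20:
  [0→0.5]: (450.1+396.8)/2 × 0.5 = 211.725
  [0.5→4.5]: (396.8+144.8)/2 × 4 = 1083.2
  [4.5→8.5]: (144.8+52.8)/2 × 4 = 395.2
  [8.5→9]: (52.8+46.6)/2 × 0.5 = 24.85
  [9→15]: (46.6+10.3)/2 × 6 = 170.7
  [15→17]: (10.3+6.2)/2 × 2 = 16.5
  [17→20]: (6.2+2.9)/2 × 3 = 13.65
  Sum = 1915.825 ng/mL·h

AUC = 1920 ng/mL·h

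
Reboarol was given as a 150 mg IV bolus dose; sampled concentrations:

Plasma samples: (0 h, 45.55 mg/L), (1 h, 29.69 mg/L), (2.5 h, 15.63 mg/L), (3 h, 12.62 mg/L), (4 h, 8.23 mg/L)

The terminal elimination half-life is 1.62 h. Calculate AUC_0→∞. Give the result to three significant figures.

AUC = 108 mg/L·h

Trapezoidal AUC_0→4:
  [0→1]: (45.55+29.69)/2 × 1 = 37.62
  [1→2.5]: (29.69+15.63)/2 × 1.5 = 33.99
  [2.5→3]: (15.63+12.62)/2 × 0.5 = 7.0625
  [3→4]: (12.62+8.23)/2 × 1 = 10.425
  Sum = 89.0975 mg/L·h
k_e = ln2 / t½ = 0.693147 / 1.62 = 0.4279 h^-1
Extrapolated tail: C_last / k_e = 8.23 / 0.4279 = 19.233
AUC_0→∞ = 89.0975 + 19.233 = 108.3305 mg/L·h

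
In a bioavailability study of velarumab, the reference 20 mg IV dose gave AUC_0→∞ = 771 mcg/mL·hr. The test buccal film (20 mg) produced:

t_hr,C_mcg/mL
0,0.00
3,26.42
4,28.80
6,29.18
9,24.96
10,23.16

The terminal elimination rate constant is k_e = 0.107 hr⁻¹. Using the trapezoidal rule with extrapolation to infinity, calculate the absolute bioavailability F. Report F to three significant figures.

F = 0.580

Trapezoidal AUC_0→10 (buccal film):
  [0→3]: (0.00+26.42)/2 × 3 = 39.63
  [3→4]: (26.42+28.80)/2 × 1 = 27.61
  [4→6]: (28.80+29.18)/2 × 2 = 57.98
  [6→9]: (29.18+24.96)/2 × 3 = 81.21
  [9→10]: (24.96+23.16)/2 × 1 = 24.06
  Sum = 230.49 mcg/mL·hr
Tail: C_last/k_e = 23.16/0.107 = 216.449
AUC_0→∞ (buccal film) = 230.49 + 216.449 = 446.939 mcg/mL·hr
F = (AUC_ev/D_ev)/(AUC_iv/D_iv) = (446.939/20)/(771/20) = 22.34695/38.55 = 0.5797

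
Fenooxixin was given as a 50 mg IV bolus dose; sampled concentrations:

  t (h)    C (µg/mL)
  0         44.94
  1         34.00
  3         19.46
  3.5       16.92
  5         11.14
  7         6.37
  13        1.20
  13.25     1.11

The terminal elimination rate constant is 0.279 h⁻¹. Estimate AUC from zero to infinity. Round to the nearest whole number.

Trapezoidal AUC_0→13.25:
  [0→1]: (44.94+34.00)/2 × 1 = 39.47
  [1→3]: (34.00+19.46)/2 × 2 = 53.46
  [3→3.5]: (19.46+16.92)/2 × 0.5 = 9.095
  [3.5→5]: (16.92+11.14)/2 × 1.5 = 21.045
  [5→7]: (11.14+6.37)/2 × 2 = 17.51
  [7→13]: (6.37+1.20)/2 × 6 = 22.71
  [13→13.25]: (1.20+1.11)/2 × 0.25 = 0.28875
  Sum = 163.57875 µg/mL·h
Extrapolated tail: C_last / k_e = 1.11 / 0.279 = 3.978
AUC_0→∞ = 163.57875 + 3.978 = 167.55675 µg/mL·h

AUC = 168 µg/mL·h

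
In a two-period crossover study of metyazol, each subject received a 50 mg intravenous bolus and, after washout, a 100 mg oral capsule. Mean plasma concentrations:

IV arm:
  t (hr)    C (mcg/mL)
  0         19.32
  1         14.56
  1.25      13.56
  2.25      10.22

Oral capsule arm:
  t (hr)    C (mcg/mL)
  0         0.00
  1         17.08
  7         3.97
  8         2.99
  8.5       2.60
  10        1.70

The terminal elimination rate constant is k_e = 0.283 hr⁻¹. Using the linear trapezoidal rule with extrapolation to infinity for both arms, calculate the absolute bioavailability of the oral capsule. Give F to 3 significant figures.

Trapezoidal AUC_0→2.25 (IV):
  [0→1]: (19.32+14.56)/2 × 1 = 16.94
  [1→1.25]: (14.56+13.56)/2 × 0.25 = 3.515
  [1.25→2.25]: (13.56+10.22)/2 × 1 = 11.89
  Sum = 32.345 mcg/mL·hr
IV tail: 10.22/0.283 = 36.113; AUC_iv,0→∞ = 32.345 + 36.113 = 68.458 mcg/mL·hr
Trapezoidal AUC_0→10 (oral capsule):
  [0→1]: (0.00+17.08)/2 × 1 = 8.54
  [1→7]: (17.08+3.97)/2 × 6 = 63.15
  [7→8]: (3.97+2.99)/2 × 1 = 3.48
  [8→8.5]: (2.99+2.60)/2 × 0.5 = 1.3975
  [8.5→10]: (2.60+1.70)/2 × 1.5 = 3.225
  Sum = 79.7925 mcg/mL·hr
oral capsule tail: 1.70/0.283 = 6.007; AUC_ev,0→∞ = 79.7925 + 6.007 = 85.7995 mcg/mL·hr
F = (AUC_ev/D_ev)/(AUC_iv/D_iv) = (85.7995/100)/(68.458/50) = 0.857995/1.36916 = 0.6267

F = 0.627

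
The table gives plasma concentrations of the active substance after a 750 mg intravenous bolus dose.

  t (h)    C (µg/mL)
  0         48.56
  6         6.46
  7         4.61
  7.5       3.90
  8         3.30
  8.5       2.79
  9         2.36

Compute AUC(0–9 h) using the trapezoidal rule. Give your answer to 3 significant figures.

Trapezoidal AUC_0→9:
  [0→6]: (48.56+6.46)/2 × 6 = 165.06
  [6→7]: (6.46+4.61)/2 × 1 = 5.535
  [7→7.5]: (4.61+3.90)/2 × 0.5 = 2.1275
  [7.5→8]: (3.90+3.30)/2 × 0.5 = 1.8
  [8→8.5]: (3.30+2.79)/2 × 0.5 = 1.5225
  [8.5→9]: (2.79+2.36)/2 × 0.5 = 1.2875
  Sum = 177.3325 µg/mL·h

AUC = 177 µg/mL·h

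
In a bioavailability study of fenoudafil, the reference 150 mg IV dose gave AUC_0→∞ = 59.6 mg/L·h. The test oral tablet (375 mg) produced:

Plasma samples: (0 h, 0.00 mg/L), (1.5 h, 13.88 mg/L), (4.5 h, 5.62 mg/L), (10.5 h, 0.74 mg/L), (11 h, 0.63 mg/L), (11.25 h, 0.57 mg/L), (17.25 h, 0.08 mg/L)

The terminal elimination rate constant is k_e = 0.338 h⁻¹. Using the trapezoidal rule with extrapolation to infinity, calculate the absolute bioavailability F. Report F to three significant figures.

F = 0.412

Trapezoidal AUC_0→17.25 (oral tablet):
  [0→1.5]: (0.00+13.88)/2 × 1.5 = 10.41
  [1.5→4.5]: (13.88+5.62)/2 × 3 = 29.25
  [4.5→10.5]: (5.62+0.74)/2 × 6 = 19.08
  [10.5→11]: (0.74+0.63)/2 × 0.5 = 0.3425
  [11→11.25]: (0.63+0.57)/2 × 0.25 = 0.15
  [11.25→17.25]: (0.57+0.08)/2 × 6 = 1.95
  Sum = 61.1825 mg/L·h
Tail: C_last/k_e = 0.08/0.338 = 0.237
AUC_0→∞ (oral tablet) = 61.1825 + 0.237 = 61.4195 mg/L·h
F = (AUC_ev/D_ev)/(AUC_iv/D_iv) = (61.4195/375)/(59.6/150) = 0.163785/0.397333 = 0.4122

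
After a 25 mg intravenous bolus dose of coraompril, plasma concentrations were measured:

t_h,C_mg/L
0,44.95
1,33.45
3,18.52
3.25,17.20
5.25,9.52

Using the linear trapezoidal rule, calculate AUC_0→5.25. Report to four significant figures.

Trapezoidal AUC_0→5.25:
  [0→1]: (44.95+33.45)/2 × 1 = 39.2
  [1→3]: (33.45+18.52)/2 × 2 = 51.97
  [3→3.25]: (18.52+17.20)/2 × 0.25 = 4.465
  [3.25→5.25]: (17.20+9.52)/2 × 2 = 26.72
  Sum = 122.355 mg/L·h

AUC = 122.4 mg/L·h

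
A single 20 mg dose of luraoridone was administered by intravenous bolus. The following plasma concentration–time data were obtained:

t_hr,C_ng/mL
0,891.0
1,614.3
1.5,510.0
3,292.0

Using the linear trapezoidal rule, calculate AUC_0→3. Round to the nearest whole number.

Trapezoidal AUC_0→3:
  [0→1]: (891.0+614.3)/2 × 1 = 752.65
  [1→1.5]: (614.3+510.0)/2 × 0.5 = 281.075
  [1.5→3]: (510.0+292.0)/2 × 1.5 = 601.5
  Sum = 1635.225 ng/mL·hr

AUC = 1635 ng/mL·hr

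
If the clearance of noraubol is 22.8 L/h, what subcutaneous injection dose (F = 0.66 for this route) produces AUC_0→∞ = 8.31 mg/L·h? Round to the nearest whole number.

Dose = CL × AUC_0→∞ / F
     = 22.8 × 8.31 / 0.66 = 287.073 mg

Dose = 287 mg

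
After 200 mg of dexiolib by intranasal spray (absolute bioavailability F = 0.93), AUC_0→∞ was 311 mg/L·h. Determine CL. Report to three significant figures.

CL = F × Dose / AUC_0→∞
   = 0.93 × 200 / 311 = 0.598071 L/h

CL = 0.598 L/h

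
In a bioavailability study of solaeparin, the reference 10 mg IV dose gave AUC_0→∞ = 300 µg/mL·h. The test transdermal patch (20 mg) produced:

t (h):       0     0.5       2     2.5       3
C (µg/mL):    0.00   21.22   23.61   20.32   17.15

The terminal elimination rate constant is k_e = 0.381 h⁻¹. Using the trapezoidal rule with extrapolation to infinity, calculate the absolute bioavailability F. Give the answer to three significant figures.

Trapezoidal AUC_0→3 (transdermal patch):
  [0→0.5]: (0.00+21.22)/2 × 0.5 = 5.305
  [0.5→2]: (21.22+23.61)/2 × 1.5 = 33.6225
  [2→2.5]: (23.61+20.32)/2 × 0.5 = 10.9825
  [2.5→3]: (20.32+17.15)/2 × 0.5 = 9.3675
  Sum = 59.2775 µg/mL·h
Tail: C_last/k_e = 17.15/0.381 = 45.013
AUC_0→∞ (transdermal patch) = 59.2775 + 45.013 = 104.2905 µg/mL·h
F = (AUC_ev/D_ev)/(AUC_iv/D_iv) = (104.2905/20)/(300/10) = 5.214525/30 = 0.1738

F = 0.174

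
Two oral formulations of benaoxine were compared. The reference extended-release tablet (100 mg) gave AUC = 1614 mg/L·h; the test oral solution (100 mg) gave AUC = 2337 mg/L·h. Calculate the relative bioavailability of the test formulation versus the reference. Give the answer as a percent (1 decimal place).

F_rel = (AUC_test/D_test) / (AUC_ref/D_ref)
      = (2337/100) / (1614/100)
      = 23.37 / 16.14 = 1.4480 = 144.80%

F_rel = 144.8%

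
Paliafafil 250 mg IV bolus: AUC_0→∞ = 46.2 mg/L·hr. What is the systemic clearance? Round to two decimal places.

CL = 5.41 L/hr

CL = Dose_iv / AUC_0→∞
   = 250 / 46.2 = 5.41126 L/hr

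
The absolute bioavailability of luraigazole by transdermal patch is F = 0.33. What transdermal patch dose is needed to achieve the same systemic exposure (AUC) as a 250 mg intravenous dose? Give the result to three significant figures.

D_transdermal = 758 mg

For equal systemic exposure: F × D_ev = D_iv
D_ev = D_iv / F = 250 / 0.33 = 757.576 mg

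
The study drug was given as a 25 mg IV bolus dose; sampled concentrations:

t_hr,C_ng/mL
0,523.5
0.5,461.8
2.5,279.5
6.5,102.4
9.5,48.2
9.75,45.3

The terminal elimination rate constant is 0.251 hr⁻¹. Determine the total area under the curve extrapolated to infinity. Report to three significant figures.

AUC = 2170 ng/mL·hr

Trapezoidal AUC_0→9.75:
  [0→0.5]: (523.5+461.8)/2 × 0.5 = 246.325
  [0.5→2.5]: (461.8+279.5)/2 × 2 = 741.3
  [2.5→6.5]: (279.5+102.4)/2 × 4 = 763.8
  [6.5→9.5]: (102.4+48.2)/2 × 3 = 225.9
  [9.5→9.75]: (48.2+45.3)/2 × 0.25 = 11.6875
  Sum = 1989.0125 ng/mL·hr
Extrapolated tail: C_last / k_e = 45.3 / 0.251 = 180.478
AUC_0→∞ = 1989.0125 + 180.478 = 2169.4905 ng/mL·hr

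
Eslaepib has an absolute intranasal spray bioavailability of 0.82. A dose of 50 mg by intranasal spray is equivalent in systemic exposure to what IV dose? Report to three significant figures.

Systemic exposure from an extravascular dose = F × D_ev, so the equivalent IV dose is F × D_ev.
D_iv = F × D_ev = 0.82 × 50 = 41 mg

D_iv = 41.0 mg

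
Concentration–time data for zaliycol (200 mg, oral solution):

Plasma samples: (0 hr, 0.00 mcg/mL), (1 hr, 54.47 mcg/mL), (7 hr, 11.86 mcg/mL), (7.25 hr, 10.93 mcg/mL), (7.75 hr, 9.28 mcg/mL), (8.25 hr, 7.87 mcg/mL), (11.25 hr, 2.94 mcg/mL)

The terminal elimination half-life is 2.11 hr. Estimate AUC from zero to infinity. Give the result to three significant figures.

AUC = 264 mcg/mL·hr

Trapezoidal AUC_0→11.25:
  [0→1]: (0.00+54.47)/2 × 1 = 27.235
  [1→7]: (54.47+11.86)/2 × 6 = 198.99
  [7→7.25]: (11.86+10.93)/2 × 0.25 = 2.84875
  [7.25→7.75]: (10.93+9.28)/2 × 0.5 = 5.0525
  [7.75→8.25]: (9.28+7.87)/2 × 0.5 = 4.2875
  [8.25→11.25]: (7.87+2.94)/2 × 3 = 16.215
  Sum = 254.62875 mcg/mL·hr
k_e = ln2 / t½ = 0.693147 / 2.11 = 0.3285 hr^-1
Extrapolated tail: C_last / k_e = 2.94 / 0.3285 = 8.950
AUC_0→∞ = 254.62875 + 8.950 = 263.57875 mcg/mL·hr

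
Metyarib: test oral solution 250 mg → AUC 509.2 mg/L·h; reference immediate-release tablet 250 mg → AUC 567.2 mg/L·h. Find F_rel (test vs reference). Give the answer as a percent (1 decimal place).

F_rel = (AUC_test/D_test) / (AUC_ref/D_ref)
      = (509.2/250) / (567.2/250)
      = 2.0368 / 2.2688 = 0.8977 = 89.77%

F_rel = 89.8%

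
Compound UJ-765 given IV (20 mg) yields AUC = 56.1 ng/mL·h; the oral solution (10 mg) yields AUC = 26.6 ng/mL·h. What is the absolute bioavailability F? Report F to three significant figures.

F = 0.948

F = (AUC_ev / D_ev) / (AUC_iv / D_iv)
  = (26.6/10) / (56.1/20)
  = 2.66 / 2.805 = 0.9483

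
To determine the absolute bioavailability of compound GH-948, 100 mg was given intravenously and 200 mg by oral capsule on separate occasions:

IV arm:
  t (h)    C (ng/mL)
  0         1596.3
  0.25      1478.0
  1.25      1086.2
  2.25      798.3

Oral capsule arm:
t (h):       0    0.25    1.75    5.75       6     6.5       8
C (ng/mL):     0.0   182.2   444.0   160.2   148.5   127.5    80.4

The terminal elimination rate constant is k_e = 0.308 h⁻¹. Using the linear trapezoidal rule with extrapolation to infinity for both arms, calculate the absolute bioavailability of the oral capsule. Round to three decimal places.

F = 0.214

Trapezoidal AUC_0→2.25 (IV):
  [0→0.25]: (1596.3+1478.0)/2 × 0.25 = 384.2875
  [0.25→1.25]: (1478.0+1086.2)/2 × 1 = 1282.1
  [1.25→2.25]: (1086.2+798.3)/2 × 1 = 942.25
  Sum = 2608.6375 ng/mL·h
IV tail: 798.3/0.308 = 2591.883; AUC_iv,0→∞ = 2608.6375 + 2591.883 = 5200.5205 ng/mL·h
Trapezoidal AUC_0→8 (oral capsule):
  [0→0.25]: (0.0+182.2)/2 × 0.25 = 22.775
  [0.25→1.75]: (182.2+444.0)/2 × 1.5 = 469.65
  [1.75→5.75]: (444.0+160.2)/2 × 4 = 1208.4
  [5.75→6]: (160.2+148.5)/2 × 0.25 = 38.5875
  [6→6.5]: (148.5+127.5)/2 × 0.5 = 69.0
  [6.5→8]: (127.5+80.4)/2 × 1.5 = 155.925
  Sum = 1964.3375 ng/mL·h
oral capsule tail: 80.4/0.308 = 261.039; AUC_ev,0→∞ = 1964.3375 + 261.039 = 2225.3765 ng/mL·h
F = (AUC_ev/D_ev)/(AUC_iv/D_iv) = (2225.3765/200)/(5200.5205/100) = 11.1269/52.005205 = 0.2140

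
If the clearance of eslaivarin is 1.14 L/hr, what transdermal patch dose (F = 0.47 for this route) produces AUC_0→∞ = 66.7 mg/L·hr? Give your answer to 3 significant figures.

Dose = CL × AUC_0→∞ / F
     = 1.14 × 66.7 / 0.47 = 161.783 mg

Dose = 162 mg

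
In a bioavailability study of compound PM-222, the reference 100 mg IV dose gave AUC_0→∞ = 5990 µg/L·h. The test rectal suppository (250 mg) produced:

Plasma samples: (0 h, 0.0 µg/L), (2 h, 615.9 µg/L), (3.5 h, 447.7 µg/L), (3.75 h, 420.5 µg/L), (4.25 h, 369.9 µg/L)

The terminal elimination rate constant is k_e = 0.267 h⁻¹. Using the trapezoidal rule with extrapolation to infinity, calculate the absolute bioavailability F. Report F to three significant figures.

F = 0.207

Trapezoidal AUC_0→4.25 (rectal suppository):
  [0→2]: (0.0+615.9)/2 × 2 = 615.9
  [2→3.5]: (615.9+447.7)/2 × 1.5 = 797.7
  [3.5→3.75]: (447.7+420.5)/2 × 0.25 = 108.525
  [3.75→4.25]: (420.5+369.9)/2 × 0.5 = 197.6
  Sum = 1719.725 µg/L·h
Tail: C_last/k_e = 369.9/0.267 = 1385.393
AUC_0→∞ (rectal suppository) = 1719.725 + 1385.393 = 3105.118 µg/L·h
F = (AUC_ev/D_ev)/(AUC_iv/D_iv) = (3105.118/250)/(5990/100) = 12.420472/59.9 = 0.2074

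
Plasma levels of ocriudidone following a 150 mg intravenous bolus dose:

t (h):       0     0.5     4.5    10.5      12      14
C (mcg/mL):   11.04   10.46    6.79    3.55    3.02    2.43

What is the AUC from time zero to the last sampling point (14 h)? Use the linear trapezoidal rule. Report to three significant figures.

Trapezoidal AUC_0→14:
  [0→0.5]: (11.04+10.46)/2 × 0.5 = 5.375
  [0.5→4.5]: (10.46+6.79)/2 × 4 = 34.5
  [4.5→10.5]: (6.79+3.55)/2 × 6 = 31.02
  [10.5→12]: (3.55+3.02)/2 × 1.5 = 4.9275
  [12→14]: (3.02+2.43)/2 × 2 = 5.45
  Sum = 81.2725 mcg/mL·h

AUC = 81.3 mcg/mL·h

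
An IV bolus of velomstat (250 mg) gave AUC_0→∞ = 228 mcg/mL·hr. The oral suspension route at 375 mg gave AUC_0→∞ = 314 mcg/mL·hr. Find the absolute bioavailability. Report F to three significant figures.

F = (AUC_ev / D_ev) / (AUC_iv / D_iv)
  = (314/375) / (228/250)
  = 0.837333 / 0.912 = 0.9181

F = 0.918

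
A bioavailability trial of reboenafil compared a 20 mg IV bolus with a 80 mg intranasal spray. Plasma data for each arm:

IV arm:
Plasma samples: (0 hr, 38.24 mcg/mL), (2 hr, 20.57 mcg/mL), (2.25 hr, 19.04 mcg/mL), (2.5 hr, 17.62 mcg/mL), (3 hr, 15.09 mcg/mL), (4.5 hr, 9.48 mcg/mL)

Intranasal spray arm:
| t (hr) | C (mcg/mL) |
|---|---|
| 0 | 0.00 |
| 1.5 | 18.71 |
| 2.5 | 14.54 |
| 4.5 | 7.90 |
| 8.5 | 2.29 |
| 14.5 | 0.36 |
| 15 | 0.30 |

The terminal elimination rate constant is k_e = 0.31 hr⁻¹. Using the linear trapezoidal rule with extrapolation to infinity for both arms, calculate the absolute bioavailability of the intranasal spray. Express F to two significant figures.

Trapezoidal AUC_0→4.5 (IV):
  [0→2]: (38.24+20.57)/2 × 2 = 58.81
  [2→2.25]: (20.57+19.04)/2 × 0.25 = 4.95125
  [2.25→2.5]: (19.04+17.62)/2 × 0.25 = 4.5825
  [2.5→3]: (17.62+15.09)/2 × 0.5 = 8.1775
  [3→4.5]: (15.09+9.48)/2 × 1.5 = 18.4275
  Sum = 94.94875 mcg/mL·hr
IV tail: 9.48/0.31 = 30.581; AUC_iv,0→∞ = 94.94875 + 30.581 = 125.52975 mcg/mL·hr
Trapezoidal AUC_0→15 (intranasal spray):
  [0→1.5]: (0.00+18.71)/2 × 1.5 = 14.0325
  [1.5→2.5]: (18.71+14.54)/2 × 1 = 16.625
  [2.5→4.5]: (14.54+7.90)/2 × 2 = 22.44
  [4.5→8.5]: (7.90+2.29)/2 × 4 = 20.38
  [8.5→14.5]: (2.29+0.36)/2 × 6 = 7.95
  [14.5→15]: (0.36+0.30)/2 × 0.5 = 0.165
  Sum = 81.5925 mcg/mL·hr
intranasal spray tail: 0.30/0.31 = 0.968; AUC_ev,0→∞ = 81.5925 + 0.968 = 82.5605 mcg/mL·hr
F = (AUC_ev/D_ev)/(AUC_iv/D_iv) = (82.5605/80)/(125.52975/20) = 1.03201/6.2764875 = 0.1644

F = 0.16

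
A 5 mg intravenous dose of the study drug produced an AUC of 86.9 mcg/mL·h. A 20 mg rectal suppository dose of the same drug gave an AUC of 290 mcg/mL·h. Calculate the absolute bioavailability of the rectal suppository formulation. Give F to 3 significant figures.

F = 0.834

F = (AUC_ev / D_ev) / (AUC_iv / D_iv)
  = (290/20) / (86.9/5)
  = 14.5 / 17.38 = 0.8343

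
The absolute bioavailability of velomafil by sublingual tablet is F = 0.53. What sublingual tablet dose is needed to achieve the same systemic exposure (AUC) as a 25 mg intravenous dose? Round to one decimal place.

For equal systemic exposure: F × D_ev = D_iv
D_ev = D_iv / F = 25 / 0.53 = 47.1698 mg

D_sublingual = 47.2 mg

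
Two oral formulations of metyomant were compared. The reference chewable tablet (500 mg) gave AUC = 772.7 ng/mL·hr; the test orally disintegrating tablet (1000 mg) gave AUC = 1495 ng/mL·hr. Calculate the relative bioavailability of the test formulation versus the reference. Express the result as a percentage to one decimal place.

F_rel = (AUC_test/D_test) / (AUC_ref/D_ref)
      = (1495/1000) / (772.7/500)
      = 1.495 / 1.5454 = 0.9674 = 96.74%

F_rel = 96.7%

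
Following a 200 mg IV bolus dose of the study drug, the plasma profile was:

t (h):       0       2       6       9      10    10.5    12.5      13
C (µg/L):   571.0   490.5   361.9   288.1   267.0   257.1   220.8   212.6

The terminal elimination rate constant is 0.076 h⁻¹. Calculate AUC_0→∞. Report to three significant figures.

Trapezoidal AUC_0→13:
  [0→2]: (571.0+490.5)/2 × 2 = 1061.5
  [2→6]: (490.5+361.9)/2 × 4 = 1704.8
  [6→9]: (361.9+288.1)/2 × 3 = 975.0
  [9→10]: (288.1+267.0)/2 × 1 = 277.55
  [10→10.5]: (267.0+257.1)/2 × 0.5 = 131.025
  [10.5→12.5]: (257.1+220.8)/2 × 2 = 477.9
  [12.5→13]: (220.8+212.6)/2 × 0.5 = 108.35
  Sum = 4736.125 µg/L·h
Extrapolated tail: C_last / k_e = 212.6 / 0.076 = 2797.368
AUC_0→∞ = 4736.125 + 2797.368 = 7533.493 µg/L·h

AUC = 7530 µg/L·h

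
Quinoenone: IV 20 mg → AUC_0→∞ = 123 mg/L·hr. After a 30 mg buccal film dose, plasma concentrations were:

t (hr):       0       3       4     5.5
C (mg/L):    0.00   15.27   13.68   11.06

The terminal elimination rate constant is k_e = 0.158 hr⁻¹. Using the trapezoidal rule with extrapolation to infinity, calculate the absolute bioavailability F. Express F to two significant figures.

F = 0.68

Trapezoidal AUC_0→5.5 (buccal film):
  [0→3]: (0.00+15.27)/2 × 3 = 22.905
  [3→4]: (15.27+13.68)/2 × 1 = 14.475
  [4→5.5]: (13.68+11.06)/2 × 1.5 = 18.555
  Sum = 55.935 mg/L·hr
Tail: C_last/k_e = 11.06/0.158 = 70.000
AUC_0→∞ (buccal film) = 55.935 + 70.000 = 125.935 mg/L·hr
F = (AUC_ev/D_ev)/(AUC_iv/D_iv) = (125.935/30)/(123/20) = 4.19783/6.15 = 0.6826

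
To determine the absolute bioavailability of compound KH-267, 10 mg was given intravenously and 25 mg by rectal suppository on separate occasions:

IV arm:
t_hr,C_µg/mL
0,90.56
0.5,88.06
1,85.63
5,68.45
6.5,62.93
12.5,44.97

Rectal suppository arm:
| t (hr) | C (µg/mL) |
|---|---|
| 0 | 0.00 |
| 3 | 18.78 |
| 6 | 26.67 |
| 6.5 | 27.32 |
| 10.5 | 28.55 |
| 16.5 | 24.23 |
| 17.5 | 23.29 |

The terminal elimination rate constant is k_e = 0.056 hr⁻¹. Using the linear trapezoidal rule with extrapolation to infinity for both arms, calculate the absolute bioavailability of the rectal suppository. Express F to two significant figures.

Trapezoidal AUC_0→12.5 (IV):
  [0→0.5]: (90.56+88.06)/2 × 0.5 = 44.655
  [0.5→1]: (88.06+85.63)/2 × 0.5 = 43.4225
  [1→5]: (85.63+68.45)/2 × 4 = 308.16
  [5→6.5]: (68.45+62.93)/2 × 1.5 = 98.535
  [6.5→12.5]: (62.93+44.97)/2 × 6 = 323.7
  Sum = 818.4725 µg/mL·hr
IV tail: 44.97/0.056 = 803.036; AUC_iv,0→∞ = 818.4725 + 803.036 = 1621.5085 µg/mL·hr
Trapezoidal AUC_0→17.5 (rectal suppository):
  [0→3]: (0.00+18.78)/2 × 3 = 28.17
  [3→6]: (18.78+26.67)/2 × 3 = 68.175
  [6→6.5]: (26.67+27.32)/2 × 0.5 = 13.4975
  [6.5→10.5]: (27.32+28.55)/2 × 4 = 111.74
  [10.5→16.5]: (28.55+24.23)/2 × 6 = 158.34
  [16.5→17.5]: (24.23+23.29)/2 × 1 = 23.76
  Sum = 403.6825 µg/mL·hr
rectal suppository tail: 23.29/0.056 = 415.893; AUC_ev,0→∞ = 403.6825 + 415.893 = 819.5755 µg/mL·hr
F = (AUC_ev/D_ev)/(AUC_iv/D_iv) = (819.5755/25)/(1621.5085/10) = 32.78302/162.15085 = 0.2022

F = 0.20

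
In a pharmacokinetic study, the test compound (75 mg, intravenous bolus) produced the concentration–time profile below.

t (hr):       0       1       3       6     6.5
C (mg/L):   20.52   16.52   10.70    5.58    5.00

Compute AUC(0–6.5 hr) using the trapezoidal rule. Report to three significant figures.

AUC = 72.8 mg/L·hr

Trapezoidal AUC_0→6.5:
  [0→1]: (20.52+16.52)/2 × 1 = 18.52
  [1→3]: (16.52+10.70)/2 × 2 = 27.22
  [3→6]: (10.70+5.58)/2 × 3 = 24.42
  [6→6.5]: (5.58+5.00)/2 × 0.5 = 2.645
  Sum = 72.805 mg/L·hr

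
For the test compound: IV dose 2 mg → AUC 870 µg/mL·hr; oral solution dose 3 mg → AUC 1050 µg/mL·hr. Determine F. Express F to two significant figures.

F = (AUC_ev / D_ev) / (AUC_iv / D_iv)
  = (1050/3) / (870/2)
  = 350 / 435 = 0.8046

F = 0.80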